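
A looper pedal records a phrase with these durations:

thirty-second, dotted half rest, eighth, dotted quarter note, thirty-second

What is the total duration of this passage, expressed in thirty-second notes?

Each duration in thirty-second notes: thirty-second = 1; dotted half rest = 24; eighth = 4; dotted quarter note = 12; thirty-second = 1.
Total: 1 + 24 + 4 + 12 + 1 = 42 thirty-second notes.

42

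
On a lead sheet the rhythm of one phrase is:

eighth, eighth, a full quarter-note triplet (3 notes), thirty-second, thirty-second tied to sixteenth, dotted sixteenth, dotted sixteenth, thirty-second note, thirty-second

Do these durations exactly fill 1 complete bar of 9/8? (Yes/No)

Yes

One bar of 9/8 = 36 thirty-second notes.
Each duration in thirty-second notes: eighth = 4; eighth = 4; a full quarter-note triplet (3 notes) (three triplet quarters span one half) = 16; thirty-second = 1; thirty-second tied to sixteenth (thirty-second + sixteenth) = 3; dotted sixteenth = 3; dotted sixteenth = 3; thirty-second note = 1; thirty-second = 1.
Sum: 4 + 4 + 16 + 1 + 3 + 3 + 3 + 1 + 1 = 36.
36 equals 36, so the answer is Yes.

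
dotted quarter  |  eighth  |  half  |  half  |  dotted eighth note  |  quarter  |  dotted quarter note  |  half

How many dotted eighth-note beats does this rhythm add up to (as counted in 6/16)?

15

One dotted eighth-note beat = 3 sixteenth notes.
In sixteenth notes: dotted quarter = 6; eighth = 2; half = 8; half = 8; dotted eighth note = 3; quarter = 4; dotted quarter note = 6; half = 8.
Adding: 6 + 2 + 8 + 8 + 3 + 4 + 6 + 8 = 45.
45 ÷ 3 = 15 beats.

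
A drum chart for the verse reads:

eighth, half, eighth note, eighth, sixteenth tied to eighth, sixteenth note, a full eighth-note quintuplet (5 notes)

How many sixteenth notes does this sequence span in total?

Each duration in sixteenth notes: eighth = 2; half = 8; eighth note = 2; eighth = 2; sixteenth tied to eighth (sixteenth + eighth) = 3; sixteenth note = 1; a full eighth-note quintuplet (5 notes) (five quintuplet eighths span one half) = 8.
Adding: 2 + 8 + 2 + 2 + 3 + 1 + 8 = 26 sixteenth notes.

26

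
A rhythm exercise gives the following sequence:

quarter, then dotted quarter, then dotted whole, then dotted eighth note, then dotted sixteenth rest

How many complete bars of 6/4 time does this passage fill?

1

One bar of 6/4 = 48 thirty-second notes.
Express everything in thirty-second notes: quarter = 8; dotted quarter = 12; dotted whole = 48; dotted eighth note = 6; dotted sixteenth rest = 3.
Adding: 8 + 12 + 48 + 6 + 3 = 77.
77 ÷ 48 = 1 complete bar with 29 left over.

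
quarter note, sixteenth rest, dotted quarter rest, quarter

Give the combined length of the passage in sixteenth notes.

Working in sixteenth notes: quarter note = 4; sixteenth rest = 1; dotted quarter rest = 6; quarter = 4.
Sum: 4 + 1 + 6 + 4 = 15 sixteenth notes.

15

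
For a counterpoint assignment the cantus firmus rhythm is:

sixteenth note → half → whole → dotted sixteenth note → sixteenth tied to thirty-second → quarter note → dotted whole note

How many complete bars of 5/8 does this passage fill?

5

One bar of 5/8 = 20 thirty-second notes.
Working in thirty-second notes: sixteenth note = 2; half = 16; whole = 32; dotted sixteenth note = 3; sixteenth tied to thirty-second (sixteenth + thirty-second) = 3; quarter note = 8; dotted whole note = 48.
Altogether 2 + 16 + 32 + 3 + 3 + 8 + 48 = 112.
112 ÷ 20 = 5 complete bars with 12 left over.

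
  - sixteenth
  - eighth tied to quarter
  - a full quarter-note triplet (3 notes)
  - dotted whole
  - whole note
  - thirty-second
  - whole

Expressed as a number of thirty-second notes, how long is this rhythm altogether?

143

Express everything in thirty-second notes: sixteenth = 2; eighth tied to quarter (eighth + quarter) = 12; a full quarter-note triplet (3 notes) (three triplet quarters span one half) = 16; dotted whole = 48; whole note = 32; thirty-second = 1; whole = 32.
Altogether 2 + 12 + 16 + 48 + 32 + 1 + 32 = 143 thirty-second notes.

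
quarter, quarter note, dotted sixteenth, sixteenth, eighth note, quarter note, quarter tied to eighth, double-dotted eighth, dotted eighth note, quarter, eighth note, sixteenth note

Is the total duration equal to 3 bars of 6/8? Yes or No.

Yes

One bar of 6/8 = 24 thirty-second notes, so 3 bars = 72.
Working in thirty-second notes: quarter = 8; quarter note = 8; dotted sixteenth = 3; sixteenth = 2; eighth note = 4; quarter note = 8; quarter tied to eighth (quarter + eighth) = 12; double-dotted eighth = 7; dotted eighth note = 6; quarter = 8; eighth note = 4; sixteenth note = 2.
Adding: 8 + 8 + 3 + 2 + 4 + 8 + 12 + 7 + 6 + 8 + 4 + 2 = 72.
72 equals 72, so the answer is Yes.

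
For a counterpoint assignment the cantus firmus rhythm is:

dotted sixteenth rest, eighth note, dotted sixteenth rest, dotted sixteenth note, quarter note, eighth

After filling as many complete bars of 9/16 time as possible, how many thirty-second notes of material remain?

7

One bar of 9/16 = 18 thirty-second notes.
Convert each value to thirty-second notes: dotted sixteenth rest = 3; eighth note = 4; dotted sixteenth rest = 3; dotted sixteenth note = 3; quarter note = 8; eighth = 4.
Altogether 3 + 4 + 3 + 3 + 8 + 4 = 25.
25 ÷ 18 = 1 complete bar with 7 thirty-second notes remaining.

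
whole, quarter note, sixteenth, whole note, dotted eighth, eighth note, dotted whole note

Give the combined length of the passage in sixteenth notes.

66

Convert each value to sixteenth notes: whole = 16; quarter note = 4; sixteenth = 1; whole note = 16; dotted eighth = 3; eighth note = 2; dotted whole note = 24.
Total: 16 + 4 + 1 + 16 + 3 + 2 + 24 = 66 sixteenth notes.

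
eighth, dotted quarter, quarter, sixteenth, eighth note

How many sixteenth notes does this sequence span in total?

15

Convert each value to sixteenth notes: eighth = 2; dotted quarter = 6; quarter = 4; sixteenth = 1; eighth note = 2.
Total: 2 + 6 + 4 + 1 + 2 = 15 sixteenth notes.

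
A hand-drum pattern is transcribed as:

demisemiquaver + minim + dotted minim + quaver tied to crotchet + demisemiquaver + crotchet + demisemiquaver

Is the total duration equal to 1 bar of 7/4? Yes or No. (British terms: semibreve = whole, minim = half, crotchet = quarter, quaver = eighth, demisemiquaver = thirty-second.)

One bar of 7/4 = 56 thirty-second notes.
Express everything in thirty-second notes: demisemiquaver = 1; minim = 16; dotted minim = 24; quaver tied to crotchet (quaver + crotchet) = 12; demisemiquaver = 1; crotchet = 8; demisemiquaver = 1.
Total: 1 + 16 + 24 + 12 + 1 + 8 + 1 = 63.
63 exceeds 56, so the answer is No.

No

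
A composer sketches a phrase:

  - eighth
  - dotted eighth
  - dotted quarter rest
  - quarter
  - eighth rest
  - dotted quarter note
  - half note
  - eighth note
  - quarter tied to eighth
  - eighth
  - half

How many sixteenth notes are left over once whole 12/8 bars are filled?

1

One bar of 12/8 = 24 sixteenth notes.
Express everything in sixteenth notes: eighth = 2; dotted eighth = 3; dotted quarter rest = 6; quarter = 4; eighth rest = 2; dotted quarter note = 6; half note = 8; eighth note = 2; quarter tied to eighth (quarter + eighth) = 6; eighth = 2; half = 8.
Altogether 2 + 3 + 6 + 4 + 2 + 6 + 8 + 2 + 6 + 2 + 8 = 49.
49 ÷ 24 = 2 complete bars with 1 sixteenth note remaining.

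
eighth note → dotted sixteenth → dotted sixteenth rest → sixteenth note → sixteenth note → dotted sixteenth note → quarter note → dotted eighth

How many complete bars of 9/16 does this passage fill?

One bar of 9/16 = 18 thirty-second notes.
Working in thirty-second notes: eighth note = 4; dotted sixteenth = 3; dotted sixteenth rest = 3; sixteenth note = 2; sixteenth note = 2; dotted sixteenth note = 3; quarter note = 8; dotted eighth = 6.
Total: 4 + 3 + 3 + 2 + 2 + 3 + 8 + 6 = 31.
31 ÷ 18 = 1 complete bar with 13 left over.

1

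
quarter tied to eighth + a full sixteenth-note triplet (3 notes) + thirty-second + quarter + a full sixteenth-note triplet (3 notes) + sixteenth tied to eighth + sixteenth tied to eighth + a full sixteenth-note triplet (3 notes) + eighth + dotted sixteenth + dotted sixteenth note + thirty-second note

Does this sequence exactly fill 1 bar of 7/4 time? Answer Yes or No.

One bar of 7/4 = 56 thirty-second notes.
Express everything in thirty-second notes: quarter tied to eighth (quarter + eighth) = 12; a full sixteenth-note triplet (3 notes) (three triplet sixteenths span one eighth) = 4; thirty-second = 1; quarter = 8; a full sixteenth-note triplet (3 notes) (three triplet sixteenths span one eighth) = 4; sixteenth tied to eighth (sixteenth + eighth) = 6; sixteenth tied to eighth (sixteenth + eighth) = 6; a full sixteenth-note triplet (3 notes) (three triplet sixteenths span one eighth) = 4; eighth = 4; dotted sixteenth = 3; dotted sixteenth note = 3; thirty-second note = 1.
Sum: 12 + 4 + 1 + 8 + 4 + 6 + 6 + 4 + 4 + 3 + 3 + 1 = 56.
56 equals 56, so the answer is Yes.

Yes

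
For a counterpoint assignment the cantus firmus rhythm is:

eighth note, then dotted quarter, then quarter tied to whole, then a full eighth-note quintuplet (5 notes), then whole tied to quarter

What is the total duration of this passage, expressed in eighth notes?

28

Each duration in eighth notes: eighth note = 1; dotted quarter = 3; quarter tied to whole (quarter + whole) = 10; a full eighth-note quintuplet (5 notes) (five quintuplet eighths span one half) = 4; whole tied to quarter (whole + quarter) = 10.
Total: 1 + 3 + 10 + 4 + 10 = 28 eighth notes.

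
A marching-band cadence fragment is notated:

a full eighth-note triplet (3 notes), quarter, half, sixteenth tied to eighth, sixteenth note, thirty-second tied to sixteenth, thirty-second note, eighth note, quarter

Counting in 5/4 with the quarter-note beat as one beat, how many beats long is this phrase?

7

One quarter-note beat = 8 thirty-second notes.
Each duration in thirty-second notes: a full eighth-note triplet (3 notes) (three triplet eighths span one quarter) = 8; quarter = 8; half = 16; sixteenth tied to eighth (sixteenth + eighth) = 6; sixteenth note = 2; thirty-second tied to sixteenth (thirty-second + sixteenth) = 3; thirty-second note = 1; eighth note = 4; quarter = 8.
Sum: 8 + 8 + 16 + 6 + 2 + 3 + 1 + 4 + 8 = 56.
56 ÷ 8 = 7 beats.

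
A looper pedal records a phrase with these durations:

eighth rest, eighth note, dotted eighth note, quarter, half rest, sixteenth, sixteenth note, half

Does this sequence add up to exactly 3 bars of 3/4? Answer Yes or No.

No

One bar of 3/4 = 12 sixteenth notes, so 3 bars = 36.
In sixteenth notes: eighth rest = 2; eighth note = 2; dotted eighth note = 3; quarter = 4; half rest = 8; sixteenth = 1; sixteenth note = 1; half = 8.
Total: 2 + 2 + 3 + 4 + 8 + 1 + 1 + 8 = 29.
29 falls short of 36, so the answer is No.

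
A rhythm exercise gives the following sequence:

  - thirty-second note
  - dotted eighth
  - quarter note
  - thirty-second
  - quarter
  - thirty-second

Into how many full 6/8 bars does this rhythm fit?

1

One bar of 6/8 = 24 thirty-second notes.
Convert each value to thirty-second notes: thirty-second note = 1; dotted eighth = 6; quarter note = 8; thirty-second = 1; quarter = 8; thirty-second = 1.
Adding: 1 + 6 + 8 + 1 + 8 + 1 = 25.
25 ÷ 24 = 1 complete bar with 1 left over.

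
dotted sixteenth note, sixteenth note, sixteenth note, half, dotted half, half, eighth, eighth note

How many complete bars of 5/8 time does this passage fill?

3

One bar of 5/8 = 20 thirty-second notes.
Each duration in thirty-second notes: dotted sixteenth note = 3; sixteenth note = 2; sixteenth note = 2; half = 16; dotted half = 24; half = 16; eighth = 4; eighth note = 4.
Adding: 3 + 2 + 2 + 16 + 24 + 16 + 4 + 4 = 71.
71 ÷ 20 = 3 complete bars with 11 left over.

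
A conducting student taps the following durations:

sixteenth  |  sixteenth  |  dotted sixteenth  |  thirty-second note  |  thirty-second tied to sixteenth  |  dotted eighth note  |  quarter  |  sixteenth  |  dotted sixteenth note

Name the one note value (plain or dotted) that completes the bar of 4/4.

The bar of 4/4 = 32 thirty-second notes.
Express everything in thirty-second notes: sixteenth = 2; sixteenth = 2; dotted sixteenth = 3; thirty-second note = 1; thirty-second tied to sixteenth (thirty-second + sixteenth) = 3; dotted eighth note = 6; quarter = 8; sixteenth = 2; dotted sixteenth note = 3.
Sum: 2 + 2 + 3 + 1 + 3 + 6 + 8 + 2 + 3 = 30.
Remaining: 32 − 30 = 2 thirty-second notes, which is a sixteenth note.

sixteenth note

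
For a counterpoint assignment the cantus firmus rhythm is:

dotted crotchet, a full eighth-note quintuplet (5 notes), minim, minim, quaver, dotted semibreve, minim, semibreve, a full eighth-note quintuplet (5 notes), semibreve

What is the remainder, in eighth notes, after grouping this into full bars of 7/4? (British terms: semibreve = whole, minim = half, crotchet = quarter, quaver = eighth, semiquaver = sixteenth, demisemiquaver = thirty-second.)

10

One bar of 7/4 = 14 eighth notes.
In eighth notes: dotted crotchet = 3; a full eighth-note quintuplet (5 notes) (five quintuplet eighths span one half) = 4; minim = 4; minim = 4; quaver = 1; dotted semibreve = 12; minim = 4; semibreve = 8; a full eighth-note quintuplet (5 notes) (five quintuplet eighths span one half) = 4; semibreve = 8.
Altogether 3 + 4 + 4 + 4 + 1 + 12 + 4 + 8 + 4 + 8 = 52.
52 ÷ 14 = 3 complete bars with 10 eighth notes remaining.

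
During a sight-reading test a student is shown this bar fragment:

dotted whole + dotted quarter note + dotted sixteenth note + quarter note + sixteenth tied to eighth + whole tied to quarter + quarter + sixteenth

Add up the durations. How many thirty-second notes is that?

In thirty-second notes: dotted whole = 48; dotted quarter note = 12; dotted sixteenth note = 3; quarter note = 8; sixteenth tied to eighth (sixteenth + eighth) = 6; whole tied to quarter (whole + quarter) = 40; quarter = 8; sixteenth = 2.
Sum: 48 + 12 + 3 + 8 + 6 + 40 + 8 + 2 = 127 thirty-second notes.

127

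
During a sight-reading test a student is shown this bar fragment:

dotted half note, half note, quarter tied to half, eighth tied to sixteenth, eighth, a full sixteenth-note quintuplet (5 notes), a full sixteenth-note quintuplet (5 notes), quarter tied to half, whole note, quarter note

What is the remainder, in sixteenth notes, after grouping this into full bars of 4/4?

One bar of 4/4 = 16 sixteenth notes.
Working in sixteenth notes: dotted half note = 12; half note = 8; quarter tied to half (quarter + half) = 12; eighth tied to sixteenth (eighth + sixteenth) = 3; eighth = 2; a full sixteenth-note quintuplet (5 notes) (five quintuplet sixteenths span one quarter) = 4; a full sixteenth-note quintuplet (5 notes) (five quintuplet sixteenths span one quarter) = 4; quarter tied to half (quarter + half) = 12; whole note = 16; quarter note = 4.
Total: 12 + 8 + 12 + 3 + 2 + 4 + 4 + 12 + 16 + 4 = 77.
77 ÷ 16 = 4 complete bars with 13 sixteenth notes remaining.

13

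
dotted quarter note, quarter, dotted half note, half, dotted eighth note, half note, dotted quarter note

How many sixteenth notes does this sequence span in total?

47

Working in sixteenth notes: dotted quarter note = 6; quarter = 4; dotted half note = 12; half = 8; dotted eighth note = 3; half note = 8; dotted quarter note = 6.
Total: 6 + 4 + 12 + 8 + 3 + 8 + 6 = 47 sixteenth notes.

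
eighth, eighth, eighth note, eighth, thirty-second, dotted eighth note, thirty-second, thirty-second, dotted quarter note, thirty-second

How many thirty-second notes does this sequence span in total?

Each duration in thirty-second notes: eighth = 4; eighth = 4; eighth note = 4; eighth = 4; thirty-second = 1; dotted eighth note = 6; thirty-second = 1; thirty-second = 1; dotted quarter note = 12; thirty-second = 1.
Altogether 4 + 4 + 4 + 4 + 1 + 6 + 1 + 1 + 12 + 1 = 38 thirty-second notes.

38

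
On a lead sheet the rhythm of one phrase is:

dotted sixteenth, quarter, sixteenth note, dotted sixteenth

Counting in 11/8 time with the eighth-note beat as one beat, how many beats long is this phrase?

4

One eighth-note beat = 4 thirty-second notes.
Convert each value to thirty-second notes: dotted sixteenth = 3; quarter = 8; sixteenth note = 2; dotted sixteenth = 3.
Adding: 3 + 8 + 2 + 3 = 16.
16 ÷ 4 = 4 beats.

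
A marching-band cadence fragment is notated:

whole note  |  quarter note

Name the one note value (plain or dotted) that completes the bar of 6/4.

The bar of 6/4 = 6 quarter notes.
Express everything in quarter notes: whole note = 4; quarter note = 1.
Adding: 4 + 1 = 5.
Remaining: 6 − 5 = 1 quarter note, which is a quarter note.

quarter note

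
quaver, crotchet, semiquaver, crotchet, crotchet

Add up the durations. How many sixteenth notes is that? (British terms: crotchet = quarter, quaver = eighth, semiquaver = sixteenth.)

15

In sixteenth notes: quaver = 2; crotchet = 4; semiquaver = 1; crotchet = 4; crotchet = 4.
Altogether 2 + 4 + 1 + 4 + 4 = 15 sixteenth notes.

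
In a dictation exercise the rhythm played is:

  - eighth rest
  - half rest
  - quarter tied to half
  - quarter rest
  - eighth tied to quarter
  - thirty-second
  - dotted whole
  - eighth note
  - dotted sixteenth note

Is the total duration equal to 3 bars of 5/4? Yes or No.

Yes

One bar of 5/4 = 40 thirty-second notes, so 3 bars = 120.
Express everything in thirty-second notes: eighth rest = 4; half rest = 16; quarter tied to half (quarter + half) = 24; quarter rest = 8; eighth tied to quarter (eighth + quarter) = 12; thirty-second = 1; dotted whole = 48; eighth note = 4; dotted sixteenth note = 3.
Altogether 4 + 16 + 24 + 8 + 12 + 1 + 48 + 4 + 3 = 120.
120 equals 120, so the answer is Yes.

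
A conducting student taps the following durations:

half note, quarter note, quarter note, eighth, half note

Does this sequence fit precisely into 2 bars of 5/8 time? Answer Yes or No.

No

One bar of 5/8 = 5 eighth notes, so 2 bars = 10.
In eighth notes: half note = 4; quarter note = 2; quarter note = 2; eighth = 1; half note = 4.
Total: 4 + 2 + 2 + 1 + 4 = 13.
13 exceeds 10, so the answer is No.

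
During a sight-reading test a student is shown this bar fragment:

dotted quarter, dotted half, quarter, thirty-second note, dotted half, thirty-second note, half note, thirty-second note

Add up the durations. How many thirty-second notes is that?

In thirty-second notes: dotted quarter = 12; dotted half = 24; quarter = 8; thirty-second note = 1; dotted half = 24; thirty-second note = 1; half note = 16; thirty-second note = 1.
Sum: 12 + 24 + 8 + 1 + 24 + 1 + 16 + 1 = 87 thirty-second notes.

87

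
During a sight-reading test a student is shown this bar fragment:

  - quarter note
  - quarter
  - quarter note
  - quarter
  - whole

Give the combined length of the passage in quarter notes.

Each duration in quarter notes: quarter note = 1; quarter = 1; quarter note = 1; quarter = 1; whole = 4.
Altogether 1 + 1 + 1 + 1 + 4 = 8 quarter notes.

8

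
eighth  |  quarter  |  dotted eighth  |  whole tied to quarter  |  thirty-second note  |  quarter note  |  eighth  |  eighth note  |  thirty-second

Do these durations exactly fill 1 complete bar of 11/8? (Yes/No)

One bar of 11/8 = 44 thirty-second notes.
Express everything in thirty-second notes: eighth = 4; quarter = 8; dotted eighth = 6; whole tied to quarter (whole + quarter) = 40; thirty-second note = 1; quarter note = 8; eighth = 4; eighth note = 4; thirty-second = 1.
Sum: 4 + 8 + 6 + 40 + 1 + 8 + 4 + 4 + 1 = 76.
76 exceeds 44, so the answer is No.

No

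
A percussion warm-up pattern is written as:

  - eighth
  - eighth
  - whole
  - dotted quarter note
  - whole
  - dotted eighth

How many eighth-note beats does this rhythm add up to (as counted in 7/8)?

One eighth-note beat = 2 sixteenth notes.
Express everything in sixteenth notes: eighth = 2; eighth = 2; whole = 16; dotted quarter note = 6; whole = 16; dotted eighth = 3.
Altogether 2 + 2 + 16 + 6 + 16 + 3 = 45.
45 ÷ 2 = 22.5 beats.

22.5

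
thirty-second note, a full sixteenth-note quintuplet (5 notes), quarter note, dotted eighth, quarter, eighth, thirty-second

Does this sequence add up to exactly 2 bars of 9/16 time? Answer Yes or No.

One bar of 9/16 = 18 thirty-second notes, so 2 bars = 36.
Working in thirty-second notes: thirty-second note = 1; a full sixteenth-note quintuplet (5 notes) (five quintuplet sixteenths span one quarter) = 8; quarter note = 8; dotted eighth = 6; quarter = 8; eighth = 4; thirty-second = 1.
Total: 1 + 8 + 8 + 6 + 8 + 4 + 1 = 36.
36 equals 36, so the answer is Yes.

Yes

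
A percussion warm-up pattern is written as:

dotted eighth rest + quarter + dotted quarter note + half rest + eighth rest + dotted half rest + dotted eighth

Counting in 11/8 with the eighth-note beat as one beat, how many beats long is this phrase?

19

One eighth-note beat = 2 sixteenth notes.
In sixteenth notes: dotted eighth rest = 3; quarter = 4; dotted quarter note = 6; half rest = 8; eighth rest = 2; dotted half rest = 12; dotted eighth = 3.
Total: 3 + 4 + 6 + 8 + 2 + 12 + 3 = 38.
38 ÷ 2 = 19 beats.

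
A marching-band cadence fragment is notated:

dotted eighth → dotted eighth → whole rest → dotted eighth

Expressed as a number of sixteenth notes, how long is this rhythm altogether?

25

Working in sixteenth notes: dotted eighth = 3; dotted eighth = 3; whole rest = 16; dotted eighth = 3.
Sum: 3 + 3 + 16 + 3 = 25 sixteenth notes.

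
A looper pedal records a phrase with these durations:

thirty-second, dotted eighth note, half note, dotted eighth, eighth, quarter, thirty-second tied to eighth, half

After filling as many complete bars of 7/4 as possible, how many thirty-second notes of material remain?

One bar of 7/4 = 56 thirty-second notes.
Each duration in thirty-second notes: thirty-second = 1; dotted eighth note = 6; half note = 16; dotted eighth = 6; eighth = 4; quarter = 8; thirty-second tied to eighth (thirty-second + eighth) = 5; half = 16.
Sum: 1 + 6 + 16 + 6 + 4 + 8 + 5 + 16 = 62.
62 ÷ 56 = 1 complete bar with 6 thirty-second notes remaining.

6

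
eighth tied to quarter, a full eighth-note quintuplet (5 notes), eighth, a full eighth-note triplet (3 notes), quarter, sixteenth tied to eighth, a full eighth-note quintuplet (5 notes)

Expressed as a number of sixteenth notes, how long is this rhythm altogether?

35

Each duration in sixteenth notes: eighth tied to quarter (eighth + quarter) = 6; a full eighth-note quintuplet (5 notes) (five quintuplet eighths span one half) = 8; eighth = 2; a full eighth-note triplet (3 notes) (three triplet eighths span one quarter) = 4; quarter = 4; sixteenth tied to eighth (sixteenth + eighth) = 3; a full eighth-note quintuplet (5 notes) (five quintuplet eighths span one half) = 8.
Sum: 6 + 8 + 2 + 4 + 4 + 3 + 8 = 35 sixteenth notes.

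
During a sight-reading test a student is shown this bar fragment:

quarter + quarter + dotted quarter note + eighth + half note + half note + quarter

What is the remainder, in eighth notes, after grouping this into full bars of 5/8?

3

One bar of 5/8 = 5 eighth notes.
Express everything in eighth notes: quarter = 2; quarter = 2; dotted quarter note = 3; eighth = 1; half note = 4; half note = 4; quarter = 2.
Adding: 2 + 2 + 3 + 1 + 4 + 4 + 2 = 18.
18 ÷ 5 = 3 complete bars with 3 eighth notes remaining.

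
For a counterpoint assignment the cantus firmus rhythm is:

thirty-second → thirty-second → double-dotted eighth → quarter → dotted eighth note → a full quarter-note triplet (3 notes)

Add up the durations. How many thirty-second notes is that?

39

Each duration in thirty-second notes: thirty-second = 1; thirty-second = 1; double-dotted eighth = 7; quarter = 8; dotted eighth note = 6; a full quarter-note triplet (3 notes) (three triplet quarters span one half) = 16.
Total: 1 + 1 + 7 + 8 + 6 + 16 = 39 thirty-second notes.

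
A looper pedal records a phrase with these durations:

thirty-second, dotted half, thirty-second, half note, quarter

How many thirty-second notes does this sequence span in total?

50

Each duration in thirty-second notes: thirty-second = 1; dotted half = 24; thirty-second = 1; half note = 16; quarter = 8.
Total: 1 + 24 + 1 + 16 + 8 = 50 thirty-second notes.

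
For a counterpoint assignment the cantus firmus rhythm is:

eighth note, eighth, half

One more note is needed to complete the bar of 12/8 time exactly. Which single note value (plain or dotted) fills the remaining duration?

dotted half note

The bar of 12/8 = 12 eighth notes.
Working in eighth notes: eighth note = 1; eighth = 1; half = 4.
Altogether 1 + 1 + 4 = 6.
Remaining: 12 − 6 = 6 eighth notes, which is a dotted half note.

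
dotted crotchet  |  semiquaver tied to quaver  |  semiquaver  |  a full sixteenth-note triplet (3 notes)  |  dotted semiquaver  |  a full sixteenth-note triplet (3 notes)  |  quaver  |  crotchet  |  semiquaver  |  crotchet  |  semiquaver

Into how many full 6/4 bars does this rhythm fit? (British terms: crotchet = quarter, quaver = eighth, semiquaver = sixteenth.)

One bar of 6/4 = 48 thirty-second notes.
In thirty-second notes: dotted crotchet = 12; semiquaver tied to quaver (semiquaver + quaver) = 6; semiquaver = 2; a full sixteenth-note triplet (3 notes) (three triplet sixteenths span one eighth) = 4; dotted semiquaver = 3; a full sixteenth-note triplet (3 notes) (three triplet sixteenths span one eighth) = 4; quaver = 4; crotchet = 8; semiquaver = 2; crotchet = 8; semiquaver = 2.
Adding: 12 + 6 + 2 + 4 + 3 + 4 + 4 + 8 + 2 + 8 + 2 = 55.
55 ÷ 48 = 1 complete bar with 7 left over.

1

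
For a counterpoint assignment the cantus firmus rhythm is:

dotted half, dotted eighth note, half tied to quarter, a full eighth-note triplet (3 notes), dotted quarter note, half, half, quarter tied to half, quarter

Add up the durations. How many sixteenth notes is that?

In sixteenth notes: dotted half = 12; dotted eighth note = 3; half tied to quarter (half + quarter) = 12; a full eighth-note triplet (3 notes) (three triplet eighths span one quarter) = 4; dotted quarter note = 6; half = 8; half = 8; quarter tied to half (quarter + half) = 12; quarter = 4.
Adding: 12 + 3 + 12 + 4 + 6 + 8 + 8 + 12 + 4 = 69 sixteenth notes.

69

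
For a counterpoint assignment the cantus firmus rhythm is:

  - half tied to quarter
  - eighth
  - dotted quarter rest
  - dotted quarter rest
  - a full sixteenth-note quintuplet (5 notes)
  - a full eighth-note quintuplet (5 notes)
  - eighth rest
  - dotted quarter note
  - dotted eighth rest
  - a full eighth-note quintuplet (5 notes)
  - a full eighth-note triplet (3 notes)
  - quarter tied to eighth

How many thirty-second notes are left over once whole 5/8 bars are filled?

One bar of 5/8 = 10 sixteenth notes.
Working in sixteenth notes: half tied to quarter (half + quarter) = 12; eighth = 2; dotted quarter rest = 6; dotted quarter rest = 6; a full sixteenth-note quintuplet (5 notes) (five quintuplet sixteenths span one quarter) = 4; a full eighth-note quintuplet (5 notes) (five quintuplet eighths span one half) = 8; eighth rest = 2; dotted quarter note = 6; dotted eighth rest = 3; a full eighth-note quintuplet (5 notes) (five quintuplet eighths span one half) = 8; a full eighth-note triplet (3 notes) (three triplet eighths span one quarter) = 4; quarter tied to eighth (quarter + eighth) = 6.
Altogether 12 + 2 + 6 + 6 + 4 + 8 + 2 + 6 + 3 + 8 + 4 + 6 = 67.
67 ÷ 10 = 6 complete bars with 7 sixteenth notes remaining = 14 thirty-second notes.

14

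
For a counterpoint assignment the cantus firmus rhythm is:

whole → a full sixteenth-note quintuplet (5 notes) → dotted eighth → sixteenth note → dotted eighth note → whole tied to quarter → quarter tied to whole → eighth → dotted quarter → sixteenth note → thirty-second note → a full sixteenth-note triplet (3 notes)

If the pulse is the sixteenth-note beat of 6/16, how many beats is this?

One sixteenth-note beat = 2 thirty-second notes.
Working in thirty-second notes: whole = 32; a full sixteenth-note quintuplet (5 notes) (five quintuplet sixteenths span one quarter) = 8; dotted eighth = 6; sixteenth note = 2; dotted eighth note = 6; whole tied to quarter (whole + quarter) = 40; quarter tied to whole (quarter + whole) = 40; eighth = 4; dotted quarter = 12; sixteenth note = 2; thirty-second note = 1; a full sixteenth-note triplet (3 notes) (three triplet sixteenths span one eighth) = 4.
Total: 32 + 8 + 6 + 2 + 6 + 40 + 40 + 4 + 12 + 2 + 1 + 4 = 157.
157 ÷ 2 = 78.5 beats.

78.5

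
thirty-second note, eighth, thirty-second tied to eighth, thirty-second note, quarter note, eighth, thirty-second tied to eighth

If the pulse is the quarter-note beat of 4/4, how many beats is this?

One quarter-note beat = 8 thirty-second notes.
Each duration in thirty-second notes: thirty-second note = 1; eighth = 4; thirty-second tied to eighth (thirty-second + eighth) = 5; thirty-second note = 1; quarter note = 8; eighth = 4; thirty-second tied to eighth (thirty-second + eighth) = 5.
Total: 1 + 4 + 5 + 1 + 8 + 4 + 5 = 28.
28 ÷ 8 = 3.5 beats.

3.5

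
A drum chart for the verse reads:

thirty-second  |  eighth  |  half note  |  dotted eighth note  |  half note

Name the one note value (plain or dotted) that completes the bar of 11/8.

thirty-second note

The bar of 11/8 = 44 thirty-second notes.
Express everything in thirty-second notes: thirty-second = 1; eighth = 4; half note = 16; dotted eighth note = 6; half note = 16.
Altogether 1 + 4 + 16 + 6 + 16 = 43.
Remaining: 44 − 43 = 1 thirty-second note, which is a thirty-second note.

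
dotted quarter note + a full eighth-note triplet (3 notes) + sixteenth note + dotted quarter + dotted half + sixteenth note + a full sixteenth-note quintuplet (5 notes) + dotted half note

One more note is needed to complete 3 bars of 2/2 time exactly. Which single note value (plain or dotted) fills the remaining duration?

eighth note

3 bars of 2/2 = 48 sixteenth notes.
Express everything in sixteenth notes: dotted quarter note = 6; a full eighth-note triplet (3 notes) (three triplet eighths span one quarter) = 4; sixteenth note = 1; dotted quarter = 6; dotted half = 12; sixteenth note = 1; a full sixteenth-note quintuplet (5 notes) (five quintuplet sixteenths span one quarter) = 4; dotted half note = 12.
Altogether 6 + 4 + 1 + 6 + 12 + 1 + 4 + 12 = 46.
Remaining: 48 − 46 = 2 sixteenth notes, which is a eighth note.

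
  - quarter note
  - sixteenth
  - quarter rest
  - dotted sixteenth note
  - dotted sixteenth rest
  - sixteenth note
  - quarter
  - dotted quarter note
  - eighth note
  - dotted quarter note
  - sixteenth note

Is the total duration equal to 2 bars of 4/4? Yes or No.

Yes

One bar of 4/4 = 32 thirty-second notes, so 2 bars = 64.
Working in thirty-second notes: quarter note = 8; sixteenth = 2; quarter rest = 8; dotted sixteenth note = 3; dotted sixteenth rest = 3; sixteenth note = 2; quarter = 8; dotted quarter note = 12; eighth note = 4; dotted quarter note = 12; sixteenth note = 2.
Altogether 8 + 2 + 8 + 3 + 3 + 2 + 8 + 12 + 4 + 12 + 2 = 64.
64 equals 64, so the answer is Yes.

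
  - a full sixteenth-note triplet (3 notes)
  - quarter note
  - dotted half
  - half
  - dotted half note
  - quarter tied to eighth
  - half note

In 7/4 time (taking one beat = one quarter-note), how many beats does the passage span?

One quarter-note beat = 2 eighth notes.
Express everything in eighth notes: a full sixteenth-note triplet (3 notes) (three triplet sixteenths span one eighth) = 1; quarter note = 2; dotted half = 6; half = 4; dotted half note = 6; quarter tied to eighth (quarter + eighth) = 3; half note = 4.
Total: 1 + 2 + 6 + 4 + 6 + 3 + 4 = 26.
26 ÷ 2 = 13 beats.

13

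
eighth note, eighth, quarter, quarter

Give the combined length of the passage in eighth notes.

6

Working in eighth notes: eighth note = 1; eighth = 1; quarter = 2; quarter = 2.
Total: 1 + 1 + 2 + 2 = 6 eighth notes.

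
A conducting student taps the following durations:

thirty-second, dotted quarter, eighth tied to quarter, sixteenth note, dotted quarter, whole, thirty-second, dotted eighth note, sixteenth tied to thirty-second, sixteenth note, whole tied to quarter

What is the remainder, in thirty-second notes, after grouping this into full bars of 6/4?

One bar of 6/4 = 48 thirty-second notes.
In thirty-second notes: thirty-second = 1; dotted quarter = 12; eighth tied to quarter (eighth + quarter) = 12; sixteenth note = 2; dotted quarter = 12; whole = 32; thirty-second = 1; dotted eighth note = 6; sixteenth tied to thirty-second (sixteenth + thirty-second) = 3; sixteenth note = 2; whole tied to quarter (whole + quarter) = 40.
Altogether 1 + 12 + 12 + 2 + 12 + 32 + 1 + 6 + 3 + 2 + 40 = 123.
123 ÷ 48 = 2 complete bars with 27 thirty-second notes remaining.

27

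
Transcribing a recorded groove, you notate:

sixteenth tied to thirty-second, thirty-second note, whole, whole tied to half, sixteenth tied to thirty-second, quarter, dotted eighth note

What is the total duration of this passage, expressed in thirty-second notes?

101

Convert each value to thirty-second notes: sixteenth tied to thirty-second (sixteenth + thirty-second) = 3; thirty-second note = 1; whole = 32; whole tied to half (whole + half) = 48; sixteenth tied to thirty-second (sixteenth + thirty-second) = 3; quarter = 8; dotted eighth note = 6.
Adding: 3 + 1 + 32 + 48 + 3 + 8 + 6 = 101 thirty-second notes.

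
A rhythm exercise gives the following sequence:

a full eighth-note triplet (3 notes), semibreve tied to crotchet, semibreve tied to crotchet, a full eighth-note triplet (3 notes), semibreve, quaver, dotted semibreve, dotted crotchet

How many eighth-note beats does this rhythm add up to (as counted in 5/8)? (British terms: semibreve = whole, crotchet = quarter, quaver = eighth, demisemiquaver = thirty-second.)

One eighth-note beat = 2 sixteenth notes.
Working in sixteenth notes: a full eighth-note triplet (3 notes) (three triplet eighths span one quarter) = 4; semibreve tied to crotchet (semibreve + crotchet) = 20; semibreve tied to crotchet (semibreve + crotchet) = 20; a full eighth-note triplet (3 notes) (three triplet eighths span one quarter) = 4; semibreve = 16; quaver = 2; dotted semibreve = 24; dotted crotchet = 6.
Altogether 4 + 20 + 20 + 4 + 16 + 2 + 24 + 6 = 96.
96 ÷ 2 = 48 beats.

48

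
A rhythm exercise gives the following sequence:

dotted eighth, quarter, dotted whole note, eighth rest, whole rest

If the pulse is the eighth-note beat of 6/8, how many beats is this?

One eighth-note beat = 2 sixteenth notes.
Convert each value to sixteenth notes: dotted eighth = 3; quarter = 4; dotted whole note = 24; eighth rest = 2; whole rest = 16.
Adding: 3 + 4 + 24 + 2 + 16 = 49.
49 ÷ 2 = 24.5 beats.

24.5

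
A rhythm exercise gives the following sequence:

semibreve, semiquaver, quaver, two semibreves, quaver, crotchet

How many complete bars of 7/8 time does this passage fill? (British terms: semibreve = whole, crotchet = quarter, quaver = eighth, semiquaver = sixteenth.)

One bar of 7/8 = 14 sixteenth notes.
Working in sixteenth notes: semibreve = 16; semiquaver = 1; quaver = 2; semibreve = 16; semibreve = 16; quaver = 2; crotchet = 4.
Sum: 16 + 1 + 2 + 16 + 16 + 2 + 4 = 57.
57 ÷ 14 = 4 complete bars with 1 left over.

4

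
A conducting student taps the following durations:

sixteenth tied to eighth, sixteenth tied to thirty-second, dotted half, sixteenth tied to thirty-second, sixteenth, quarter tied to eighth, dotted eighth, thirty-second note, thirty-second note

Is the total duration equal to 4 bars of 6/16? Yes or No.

One bar of 6/16 = 12 thirty-second notes, so 4 bars = 48.
Each duration in thirty-second notes: sixteenth tied to eighth (sixteenth + eighth) = 6; sixteenth tied to thirty-second (sixteenth + thirty-second) = 3; dotted half = 24; sixteenth tied to thirty-second (sixteenth + thirty-second) = 3; sixteenth = 2; quarter tied to eighth (quarter + eighth) = 12; dotted eighth = 6; thirty-second note = 1; thirty-second note = 1.
Sum: 6 + 3 + 24 + 3 + 2 + 12 + 6 + 1 + 1 = 58.
58 exceeds 48, so the answer is No.

No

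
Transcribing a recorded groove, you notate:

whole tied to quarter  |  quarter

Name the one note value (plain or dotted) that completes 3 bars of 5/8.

dotted quarter note

3 bars of 5/8 = 15 eighth notes.
Convert each value to eighth notes: whole tied to quarter (whole + quarter) = 10; quarter = 2.
Adding: 10 + 2 = 12.
Remaining: 15 − 12 = 3 eighth notes, which is a dotted quarter note.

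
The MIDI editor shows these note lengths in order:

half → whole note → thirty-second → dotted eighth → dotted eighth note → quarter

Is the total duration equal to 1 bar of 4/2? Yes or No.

One bar of 4/2 = 64 thirty-second notes.
Express everything in thirty-second notes: half = 16; whole note = 32; thirty-second = 1; dotted eighth = 6; dotted eighth note = 6; quarter = 8.
Altogether 16 + 32 + 1 + 6 + 6 + 8 = 69.
69 exceeds 64, so the answer is No.

No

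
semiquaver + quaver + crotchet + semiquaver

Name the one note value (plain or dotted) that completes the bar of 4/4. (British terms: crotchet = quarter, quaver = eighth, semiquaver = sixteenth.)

half note

The bar of 4/4 = 16 sixteenth notes.
Convert each value to sixteenth notes: semiquaver = 1; quaver = 2; crotchet = 4; semiquaver = 1.
Adding: 1 + 2 + 4 + 1 = 8.
Remaining: 16 − 8 = 8 sixteenth notes, which is a half note.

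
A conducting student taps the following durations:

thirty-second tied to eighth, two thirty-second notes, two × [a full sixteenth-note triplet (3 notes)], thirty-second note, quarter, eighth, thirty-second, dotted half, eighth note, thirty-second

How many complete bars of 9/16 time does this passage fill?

One bar of 9/16 = 18 thirty-second notes.
Express everything in thirty-second notes: thirty-second tied to eighth (thirty-second + eighth) = 5; thirty-second note = 1; thirty-second note = 1; a full sixteenth-note triplet (3 notes) (three triplet sixteenths span one eighth) = 4; a full sixteenth-note triplet (3 notes) (three triplet sixteenths span one eighth) = 4; thirty-second note = 1; quarter = 8; eighth = 4; thirty-second = 1; dotted half = 24; eighth note = 4; thirty-second = 1.
Total: 5 + 1 + 1 + 4 + 4 + 1 + 8 + 4 + 1 + 24 + 4 + 1 = 58.
58 ÷ 18 = 3 complete bars with 4 left over.

3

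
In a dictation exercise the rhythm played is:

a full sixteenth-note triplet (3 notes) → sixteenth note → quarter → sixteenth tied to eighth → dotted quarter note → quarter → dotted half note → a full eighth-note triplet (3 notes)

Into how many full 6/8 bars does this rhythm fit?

One bar of 6/8 = 12 sixteenth notes.
Working in sixteenth notes: a full sixteenth-note triplet (3 notes) (three triplet sixteenths span one eighth) = 2; sixteenth note = 1; quarter = 4; sixteenth tied to eighth (sixteenth + eighth) = 3; dotted quarter note = 6; quarter = 4; dotted half note = 12; a full eighth-note triplet (3 notes) (three triplet eighths span one quarter) = 4.
Altogether 2 + 1 + 4 + 3 + 6 + 4 + 12 + 4 = 36.
36 ÷ 12 = 3 complete bars with 0 left over.

3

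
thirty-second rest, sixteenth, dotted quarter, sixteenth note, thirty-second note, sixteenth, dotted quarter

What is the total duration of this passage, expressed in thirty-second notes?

Each duration in thirty-second notes: thirty-second rest = 1; sixteenth = 2; dotted quarter = 12; sixteenth note = 2; thirty-second note = 1; sixteenth = 2; dotted quarter = 12.
Total: 1 + 2 + 12 + 2 + 1 + 2 + 12 = 32 thirty-second notes.

32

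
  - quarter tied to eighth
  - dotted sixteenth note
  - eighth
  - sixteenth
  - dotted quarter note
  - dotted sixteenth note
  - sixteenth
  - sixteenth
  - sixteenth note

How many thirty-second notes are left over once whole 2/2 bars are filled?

One bar of 2/2 = 32 thirty-second notes.
In thirty-second notes: quarter tied to eighth (quarter + eighth) = 12; dotted sixteenth note = 3; eighth = 4; sixteenth = 2; dotted quarter note = 12; dotted sixteenth note = 3; sixteenth = 2; sixteenth = 2; sixteenth note = 2.
Altogether 12 + 3 + 4 + 2 + 12 + 3 + 2 + 2 + 2 = 42.
42 ÷ 32 = 1 complete bar with 10 thirty-second notes remaining.

10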